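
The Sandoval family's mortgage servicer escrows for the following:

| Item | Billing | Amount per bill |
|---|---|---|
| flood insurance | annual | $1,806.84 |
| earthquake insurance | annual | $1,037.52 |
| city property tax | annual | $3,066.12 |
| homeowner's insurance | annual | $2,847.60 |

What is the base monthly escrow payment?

Flood insurance — $1,806.84/yr
Earthquake insurance — $1,037.52/yr
City property tax — $3,066.12/yr
Homeowner's insurance — $2,847.60/yr
Yearly total = $8,758.08
Monthly escrow = $8,758.08 / 12 = $729.84

$729.84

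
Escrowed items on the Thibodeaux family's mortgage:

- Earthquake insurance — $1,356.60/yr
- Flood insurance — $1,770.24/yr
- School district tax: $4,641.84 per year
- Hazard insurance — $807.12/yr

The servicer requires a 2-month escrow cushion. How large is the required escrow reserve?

Earthquake insurance: $1,356.60 per year
Flood insurance: $1,770.24 per year
School district tax: $4,641.84 per year
Hazard insurance: $807.12 per year
Total annual escrow = $8,575.80
Base monthly escrow = $8,575.80 ÷ 12 = $714.65
Required cushion = 2 × $714.65 = $1,429.30

$1,429.30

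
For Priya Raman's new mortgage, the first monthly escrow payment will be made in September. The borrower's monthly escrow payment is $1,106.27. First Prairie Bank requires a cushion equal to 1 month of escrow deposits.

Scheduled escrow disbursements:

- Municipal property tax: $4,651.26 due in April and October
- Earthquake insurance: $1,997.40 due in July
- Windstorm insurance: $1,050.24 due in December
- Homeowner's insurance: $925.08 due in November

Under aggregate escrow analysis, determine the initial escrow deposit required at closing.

Cushion = 1 × $1,106.27 = $1,106.27
Trial balance (start $0, +$1,106.27 each month, − disbursements):
  Sep: +$1,106.27 → $1,106.27
  Oct: +$1,106.27 − $4,651.26 → -$2,438.72
  Nov: +$1,106.27 − $925.08 → -$2,257.53
  Dec: +$1,106.27 − $1,050.24 → -$2,201.50
  Jan: +$1,106.27 → -$1,095.23
  Feb: +$1,106.27 → $11.04
  Mar: +$1,106.27 → $1,117.31
  Apr: +$1,106.27 − $4,651.26 → -$2,427.68
  May: +$1,106.27 → -$1,321.41
  Jun: +$1,106.27 → -$215.14
  Jul: +$1,106.27 − $1,997.40 → -$1,106.27
  Aug: +$1,106.27 → $0.00
Lowest trial balance = -$2,438.72 (Oct)
Initial deposit = cushion − low point = $1,106.27 − (-$2,438.72) = $3,544.99

$3,544.99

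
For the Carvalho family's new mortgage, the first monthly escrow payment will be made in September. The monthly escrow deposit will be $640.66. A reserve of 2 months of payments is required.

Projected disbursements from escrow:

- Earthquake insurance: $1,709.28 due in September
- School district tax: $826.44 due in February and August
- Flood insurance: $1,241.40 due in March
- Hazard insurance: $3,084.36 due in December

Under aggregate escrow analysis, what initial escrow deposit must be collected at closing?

Cushion = 2 × $640.66 = $1,281.32
Trial balance (start $0, +$640.66 each month, − disbursements):
  Sep: +$640.66 − $1,709.28 → -$1,068.62
  Oct: +$640.66 → -$427.96
  Nov: +$640.66 → $212.70
  Dec: +$640.66 − $3,084.36 → -$2,231.00
  Jan: +$640.66 → -$1,590.34
  Feb: +$640.66 − $826.44 → -$1,776.12
  Mar: +$640.66 − $1,241.40 → -$2,376.86
  Apr: +$640.66 → -$1,736.20
  May: +$640.66 → -$1,095.54
  Jun: +$640.66 → -$454.88
  Jul: +$640.66 → $185.78
  Aug: +$640.66 − $826.44 → $0.00
Lowest trial balance = -$2,376.86 (Mar)
Initial deposit = cushion − low point = $1,281.32 − (-$2,376.86) = $3,658.18

$3,658.18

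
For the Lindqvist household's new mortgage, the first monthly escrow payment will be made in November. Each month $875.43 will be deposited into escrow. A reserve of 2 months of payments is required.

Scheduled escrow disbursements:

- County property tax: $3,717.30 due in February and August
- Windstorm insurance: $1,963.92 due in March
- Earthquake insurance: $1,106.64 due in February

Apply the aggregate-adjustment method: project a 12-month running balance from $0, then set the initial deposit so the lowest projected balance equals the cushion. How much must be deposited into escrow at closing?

$4,161.57

Cushion = 2 × $875.43 = $1,750.86
Trial balance (start $0, +$875.43 each month, − disbursements):
  Nov: +$875.43 → $875.43
  Dec: +$875.43 → $1,750.86
  Jan: +$875.43 → $2,626.29
  Feb: +$875.43 − $4,823.94 → -$1,322.22
  Mar: +$875.43 − $1,963.92 → -$2,410.71
  Apr: +$875.43 → -$1,535.28
  May: +$875.43 → -$659.85
  Jun: +$875.43 → $215.58
  Jul: +$875.43 → $1,091.01
  Aug: +$875.43 − $3,717.30 → -$1,750.86
  Sep: +$875.43 → -$875.43
  Oct: +$875.43 → $0.00
Lowest trial balance = -$2,410.71 (Mar)
Initial deposit = cushion − low point = $1,750.86 − (-$2,410.71) = $4,161.57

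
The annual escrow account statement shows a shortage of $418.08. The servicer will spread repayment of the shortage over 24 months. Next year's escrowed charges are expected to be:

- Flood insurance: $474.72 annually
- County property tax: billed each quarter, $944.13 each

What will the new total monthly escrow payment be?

Flood insurance = $474.72 per year
County property tax = $944.13 × 4 = $3,776.52 per year
Total annual escrow = $4,251.24
Per month = $4,251.24 / 12 = $354.27
Shortage spread = $418.08 / 24 = $17.42/mo
Adjusted monthly = $354.27 + $17.42 = $371.69

$371.69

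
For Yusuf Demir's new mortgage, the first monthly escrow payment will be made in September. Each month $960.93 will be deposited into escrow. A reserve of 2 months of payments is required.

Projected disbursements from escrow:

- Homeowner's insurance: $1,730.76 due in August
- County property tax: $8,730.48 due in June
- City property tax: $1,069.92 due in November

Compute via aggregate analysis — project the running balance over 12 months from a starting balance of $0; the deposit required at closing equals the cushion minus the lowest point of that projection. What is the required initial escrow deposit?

$2,112.96

Cushion = 2 × $960.93 = $1,921.86
Trial balance (start $0, +$960.93 each month, − disbursements):
  Sep: +$960.93 → $960.93
  Oct: +$960.93 → $1,921.86
  Nov: +$960.93 − $1,069.92 → $1,812.87
  Dec: +$960.93 → $2,773.80
  Jan: +$960.93 → $3,734.73
  Feb: +$960.93 → $4,695.66
  Mar: +$960.93 → $5,656.59
  Apr: +$960.93 → $6,617.52
  May: +$960.93 → $7,578.45
  Jun: +$960.93 − $8,730.48 → -$191.10
  Jul: +$960.93 → $769.83
  Aug: +$960.93 − $1,730.76 → $0.00
Lowest trial balance = -$191.10 (Jun)
Initial deposit = cushion − low point = $1,921.86 − (-$191.10) = $2,112.96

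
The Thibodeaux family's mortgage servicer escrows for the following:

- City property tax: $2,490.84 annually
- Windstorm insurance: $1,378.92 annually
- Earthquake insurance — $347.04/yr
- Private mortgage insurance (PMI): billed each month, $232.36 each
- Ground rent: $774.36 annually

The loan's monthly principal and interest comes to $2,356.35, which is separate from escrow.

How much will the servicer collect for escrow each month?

City property tax: $2,490.84
Windstorm insurance: $1,378.92
Earthquake insurance: $347.04
Private mortgage insurance (PMI): $232.36 × 12 = $2,788.32
Ground rent: $774.36
Total annual escrow = $2,490.84 + $1,378.92 + $347.04 + $2,788.32 + $774.36 = $7,779.48
Monthly escrow = $7,779.48 ÷ 12 = $648.29

$648.29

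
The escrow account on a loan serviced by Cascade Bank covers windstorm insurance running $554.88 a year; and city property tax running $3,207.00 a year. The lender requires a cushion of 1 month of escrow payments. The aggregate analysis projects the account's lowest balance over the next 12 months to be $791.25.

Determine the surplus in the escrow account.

$477.76

Windstorm insurance: $554.88 per year
City property tax: $3,207.00 per year
Total annual escrow = $554.88 + $3,207.00 = $3,761.88
Per month = $3,761.88 / 12 = $313.49
Required reserve = 1 × $313.49 = $313.49
Surplus = $791.25 − $313.49 = $477.76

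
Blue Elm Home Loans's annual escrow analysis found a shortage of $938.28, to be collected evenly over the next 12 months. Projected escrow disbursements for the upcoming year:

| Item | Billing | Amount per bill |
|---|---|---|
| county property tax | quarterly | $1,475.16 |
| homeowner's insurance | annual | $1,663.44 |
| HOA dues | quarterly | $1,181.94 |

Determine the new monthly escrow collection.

County property tax = $1,475.16 × 4 = $5,900.64/yr
Homeowner's insurance = $1,663.44/yr
HOA dues = $1,181.94 × 4 = $4,727.76/yr
Total per year = $12,291.84
Per month = $12,291.84 ÷ 12 = $1,024.32
Shortage per month = $938.28 / 12 = $78.19
New monthly escrow = $1,024.32 + $78.19 = $1,102.51

$1,102.51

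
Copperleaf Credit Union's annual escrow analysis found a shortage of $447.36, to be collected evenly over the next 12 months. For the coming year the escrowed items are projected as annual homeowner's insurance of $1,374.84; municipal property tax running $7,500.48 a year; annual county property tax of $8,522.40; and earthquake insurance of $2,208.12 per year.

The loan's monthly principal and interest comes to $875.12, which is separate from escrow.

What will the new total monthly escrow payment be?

Homeowner's insurance — $1,374.84/yr
Municipal property tax — $7,500.48/yr
County property tax — $8,522.40/yr
Earthquake insurance — $2,208.12/yr
Annual escrow total = $1,374.84 + $7,500.48 + $8,522.40 + $2,208.12 = $19,605.84
Monthly escrow = $19,605.84 / 12 = $1,633.82
Monthly shortage recovery: $447.36 ÷ 12 = $37.28
Adjusted monthly = $1,633.82 + $37.28 = $1,671.10

$1,671.10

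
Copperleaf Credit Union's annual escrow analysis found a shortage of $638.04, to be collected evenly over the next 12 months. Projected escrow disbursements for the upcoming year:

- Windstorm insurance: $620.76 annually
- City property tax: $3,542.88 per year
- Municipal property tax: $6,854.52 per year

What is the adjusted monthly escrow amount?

$971.35

Windstorm insurance = $620.76/yr
City property tax = $3,542.88/yr
Municipal property tax = $6,854.52/yr
Yearly total = $620.76 + $3,542.88 + $6,854.52 = $11,018.16
Per month = $11,018.16 / 12 = $918.18
Shortage spread = $638.04 ÷ 12 = $53.17/mo
New monthly escrow = $918.18 + $53.17 = $971.35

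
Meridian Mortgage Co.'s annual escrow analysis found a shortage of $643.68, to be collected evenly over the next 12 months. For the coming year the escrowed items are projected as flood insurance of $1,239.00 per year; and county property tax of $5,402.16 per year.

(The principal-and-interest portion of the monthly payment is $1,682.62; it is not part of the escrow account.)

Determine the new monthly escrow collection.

Flood insurance: $1,239.00/yr
County property tax: $5,402.16/yr
Annual escrow total = $6,641.16
Monthly = $6,641.16 / 12 = $553.43
Shortage per month = $643.68 ÷ 12 = $53.64
Adjusted monthly = $553.43 + $53.64 = $607.07

$607.07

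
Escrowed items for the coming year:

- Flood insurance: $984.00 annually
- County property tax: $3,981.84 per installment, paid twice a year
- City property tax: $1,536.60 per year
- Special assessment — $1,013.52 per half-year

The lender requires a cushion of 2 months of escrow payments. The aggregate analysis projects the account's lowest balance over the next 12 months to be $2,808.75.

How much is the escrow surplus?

Flood insurance: $984.00/yr
County property tax: $3,981.84 × 2 = $7,963.68/yr
City property tax: $1,536.60/yr
Special assessment: $1,013.52 × 2 = $2,027.04/yr
Annual escrow total = $984.00 + $7,963.68 + $1,536.60 + $2,027.04 = $12,511.32
Per month = $12,511.32 / 12 = $1,042.61
Required cushion = 2 × $1,042.61 = $2,085.22
Excess over cushion: $2,808.75 − $2,085.22 = $723.53

$723.53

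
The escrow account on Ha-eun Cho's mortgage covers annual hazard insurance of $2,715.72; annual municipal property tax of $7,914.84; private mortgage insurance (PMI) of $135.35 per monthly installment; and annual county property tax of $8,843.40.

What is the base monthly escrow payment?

Hazard insurance = $2,715.72
Municipal property tax = $7,914.84
Private mortgage insurance (PMI) = $135.35 × 12 = $1,624.20
County property tax = $8,843.40
Combined annual = $2,715.72 + $7,914.84 + $1,624.20 + $8,843.40 = $21,098.16
Monthly = $21,098.16 ÷ 12 = $1,758.18

$1,758.18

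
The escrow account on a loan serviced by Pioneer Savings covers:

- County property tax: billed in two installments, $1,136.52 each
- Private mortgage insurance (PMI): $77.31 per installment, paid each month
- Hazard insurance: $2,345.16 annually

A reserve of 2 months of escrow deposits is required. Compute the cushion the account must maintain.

$924.32

County property tax = $1,136.52 × 2 = $2,273.04 annually
Private mortgage insurance (PMI) = $77.31 × 12 = $927.72 annually
Hazard insurance = $2,345.16 annually
Combined annual = $5,545.92
Monthly escrow = $5,545.92 ÷ 12 = $462.16
Reserve = 2 × $462.16 = $924.32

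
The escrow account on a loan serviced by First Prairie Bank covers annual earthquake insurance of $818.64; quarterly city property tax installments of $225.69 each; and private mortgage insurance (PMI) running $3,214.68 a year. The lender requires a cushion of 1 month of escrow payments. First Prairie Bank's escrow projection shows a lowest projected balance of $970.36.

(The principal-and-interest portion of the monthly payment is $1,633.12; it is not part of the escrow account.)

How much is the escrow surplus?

Earthquake insurance = $818.64/yr
City property tax = $225.69 × 4 = $902.76/yr
Private mortgage insurance (PMI) = $3,214.68/yr
Total annual escrow = $4,936.08
Monthly = $4,936.08 / 12 = $411.34
Required cushion = 1 × $411.34 = $411.34
Surplus = $970.36 − $411.34 = $559.02

$559.02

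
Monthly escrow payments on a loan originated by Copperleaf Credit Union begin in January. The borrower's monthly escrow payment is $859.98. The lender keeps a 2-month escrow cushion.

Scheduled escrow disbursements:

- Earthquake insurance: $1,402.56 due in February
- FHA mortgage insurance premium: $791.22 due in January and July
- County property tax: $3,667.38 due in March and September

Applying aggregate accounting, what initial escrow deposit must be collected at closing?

Cushion = 2 × $859.98 = $1,719.96
Trial balance (start $0, +$859.98 each month, − disbursements):
  Jan: +$859.98 − $791.22 → $68.76
  Feb: +$859.98 − $1,402.56 → -$473.82
  Mar: +$859.98 − $3,667.38 → -$3,281.22
  Apr: +$859.98 → -$2,421.24
  May: +$859.98 → -$1,561.26
  Jun: +$859.98 → -$701.28
  Jul: +$859.98 − $791.22 → -$632.52
  Aug: +$859.98 → $227.46
  Sep: +$859.98 − $3,667.38 → -$2,579.94
  Oct: +$859.98 → -$1,719.96
  Nov: +$859.98 → -$859.98
  Dec: +$859.98 → $0.00
Lowest trial balance = -$3,281.22 (Mar)
Initial deposit = cushion − low point = $1,719.96 − (-$3,281.22) = $5,001.18

$5,001.18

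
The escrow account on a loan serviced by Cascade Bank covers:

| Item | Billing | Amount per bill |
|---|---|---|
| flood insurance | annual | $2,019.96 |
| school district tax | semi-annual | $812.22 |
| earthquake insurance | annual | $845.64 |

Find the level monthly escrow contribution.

Flood insurance = $2,019.96
School district tax = $812.22 × 2 = $1,624.44
Earthquake insurance = $845.64
Annual escrow total = $2,019.96 + $1,624.44 + $845.64 = $4,490.04
Base monthly escrow = $4,490.04 ÷ 12 = $374.17

$374.17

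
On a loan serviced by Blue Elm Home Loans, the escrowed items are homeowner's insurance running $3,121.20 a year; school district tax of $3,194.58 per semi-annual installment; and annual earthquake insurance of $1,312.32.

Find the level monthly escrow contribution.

$901.89

Homeowner's insurance — $3,121.20
School district tax — $3,194.58 × 2 = $6,389.16
Earthquake insurance — $1,312.32
Yearly total = $3,121.20 + $6,389.16 + $1,312.32 = $10,822.68
Monthly = $10,822.68 / 12 = $901.89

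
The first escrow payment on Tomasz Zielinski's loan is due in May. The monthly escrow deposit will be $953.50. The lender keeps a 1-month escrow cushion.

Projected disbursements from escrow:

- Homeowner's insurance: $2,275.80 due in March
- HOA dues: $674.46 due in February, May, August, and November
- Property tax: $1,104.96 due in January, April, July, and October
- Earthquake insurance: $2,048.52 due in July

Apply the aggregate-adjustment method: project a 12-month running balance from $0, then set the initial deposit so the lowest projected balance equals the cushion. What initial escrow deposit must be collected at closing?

Cushion = 1 × $953.50 = $953.50
Trial balance (start $0, +$953.50 each month, − disbursements):
  May: +$953.50 − $674.46 → $279.04
  Jun: +$953.50 → $1,232.54
  Jul: +$953.50 − $3,153.48 → -$967.44
  Aug: +$953.50 − $674.46 → -$688.40
  Sep: +$953.50 → $265.10
  Oct: +$953.50 − $1,104.96 → $113.64
  Nov: +$953.50 − $674.46 → $392.68
  Dec: +$953.50 → $1,346.18
  Jan: +$953.50 − $1,104.96 → $1,194.72
  Feb: +$953.50 − $674.46 → $1,473.76
  Mar: +$953.50 − $2,275.80 → $151.46
  Apr: +$953.50 − $1,104.96 → $0.00
Lowest trial balance = -$967.44 (Jul)
Initial deposit = cushion − low point = $953.50 − (-$967.44) = $1,920.94

$1,920.94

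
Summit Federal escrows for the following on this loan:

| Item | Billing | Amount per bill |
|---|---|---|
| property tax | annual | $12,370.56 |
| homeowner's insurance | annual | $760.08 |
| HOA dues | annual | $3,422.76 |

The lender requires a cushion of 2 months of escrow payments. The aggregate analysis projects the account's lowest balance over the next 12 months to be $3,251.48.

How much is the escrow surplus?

Property tax — $12,370.56/yr
Homeowner's insurance — $760.08/yr
HOA dues — $3,422.76/yr
Total annual escrow = $16,553.40
Monthly escrow = $16,553.40 ÷ 12 = $1,379.45
Cushion = 2 × $1,379.45 = $2,758.90
Excess over cushion: $3,251.48 − $2,758.90 = $492.58

$492.58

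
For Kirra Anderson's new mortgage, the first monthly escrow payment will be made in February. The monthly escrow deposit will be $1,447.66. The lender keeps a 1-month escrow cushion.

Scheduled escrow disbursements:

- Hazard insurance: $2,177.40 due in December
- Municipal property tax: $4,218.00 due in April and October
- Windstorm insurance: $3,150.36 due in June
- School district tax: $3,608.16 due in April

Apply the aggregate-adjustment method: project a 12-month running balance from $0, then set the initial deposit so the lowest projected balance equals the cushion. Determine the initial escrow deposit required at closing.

$5,185.88

Cushion = 1 × $1,447.66 = $1,447.66
Trial balance (start $0, +$1,447.66 each month, − disbursements):
  Feb: +$1,447.66 → $1,447.66
  Mar: +$1,447.66 → $2,895.32
  Apr: +$1,447.66 − $7,826.16 → -$3,483.18
  May: +$1,447.66 → -$2,035.52
  Jun: +$1,447.66 − $3,150.36 → -$3,738.22
  Jul: +$1,447.66 → -$2,290.56
  Aug: +$1,447.66 → -$842.90
  Sep: +$1,447.66 → $604.76
  Oct: +$1,447.66 − $4,218.00 → -$2,165.58
  Nov: +$1,447.66 → -$717.92
  Dec: +$1,447.66 − $2,177.40 → -$1,447.66
  Jan: +$1,447.66 → $0.00
Lowest trial balance = -$3,738.22 (Jun)
Initial deposit = cushion − low point = $1,447.66 − (-$3,738.22) = $5,185.88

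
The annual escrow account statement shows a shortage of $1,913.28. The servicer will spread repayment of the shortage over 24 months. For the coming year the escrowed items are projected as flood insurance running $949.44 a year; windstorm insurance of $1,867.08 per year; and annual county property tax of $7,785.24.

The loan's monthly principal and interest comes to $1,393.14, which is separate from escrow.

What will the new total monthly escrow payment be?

$963.20

Flood insurance: $949.44
Windstorm insurance: $1,867.08
County property tax: $7,785.24
Total annual escrow = $949.44 + $1,867.08 + $7,785.24 = $10,601.76
Base monthly escrow = $10,601.76 ÷ 12 = $883.48
Shortage spread = $1,913.28 ÷ 24 = $79.72/mo
Adjusted monthly = $883.48 + $79.72 = $963.20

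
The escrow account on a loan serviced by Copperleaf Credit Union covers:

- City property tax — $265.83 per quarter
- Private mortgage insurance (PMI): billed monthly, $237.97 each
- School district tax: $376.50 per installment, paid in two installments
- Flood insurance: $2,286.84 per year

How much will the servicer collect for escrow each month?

City property tax: $265.83 × 4 = $1,063.32 annually
Private mortgage insurance (PMI): $237.97 × 12 = $2,855.64 annually
School district tax: $376.50 × 2 = $753.00 annually
Flood insurance: $2,286.84 annually
Annual escrow total = $6,958.80
Monthly escrow = $6,958.80 / 12 = $579.90

$579.90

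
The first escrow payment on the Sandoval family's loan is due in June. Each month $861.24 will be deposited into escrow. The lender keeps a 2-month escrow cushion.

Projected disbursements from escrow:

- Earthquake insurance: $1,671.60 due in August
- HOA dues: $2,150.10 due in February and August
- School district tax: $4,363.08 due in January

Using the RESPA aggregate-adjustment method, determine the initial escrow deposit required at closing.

Cushion = 2 × $861.24 = $1,722.48
Trial balance (start $0, +$861.24 each month, − disbursements):
  Jun: +$861.24 → $861.24
  Jul: +$861.24 → $1,722.48
  Aug: +$861.24 − $3,821.70 → -$1,237.98
  Sep: +$861.24 → -$376.74
  Oct: +$861.24 → $484.50
  Nov: +$861.24 → $1,345.74
  Dec: +$861.24 → $2,206.98
  Jan: +$861.24 − $4,363.08 → -$1,294.86
  Feb: +$861.24 − $2,150.10 → -$2,583.72
  Mar: +$861.24 → -$1,722.48
  Apr: +$861.24 → -$861.24
  May: +$861.24 → $0.00
Lowest trial balance = -$2,583.72 (Feb)
Initial deposit = cushion − low point = $1,722.48 − (-$2,583.72) = $4,306.20

$4,306.20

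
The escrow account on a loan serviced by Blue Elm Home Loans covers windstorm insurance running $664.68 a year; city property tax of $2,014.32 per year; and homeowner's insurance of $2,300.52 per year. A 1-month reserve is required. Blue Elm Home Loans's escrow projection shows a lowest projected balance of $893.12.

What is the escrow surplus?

Windstorm insurance — $664.68 annually
City property tax — $2,014.32 annually
Homeowner's insurance — $2,300.52 annually
Annual escrow total = $664.68 + $2,014.32 + $2,300.52 = $4,979.52
Monthly = $4,979.52 / 12 = $414.96
Required cushion = 1 × $414.96 = $414.96
Surplus = $893.12 − $414.96 = $478.16

$478.16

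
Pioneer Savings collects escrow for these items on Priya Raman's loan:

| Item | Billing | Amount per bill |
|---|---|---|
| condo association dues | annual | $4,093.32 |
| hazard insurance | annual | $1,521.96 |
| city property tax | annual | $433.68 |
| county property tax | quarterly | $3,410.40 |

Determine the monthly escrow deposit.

Condo association dues: $4,093.32/yr
Hazard insurance: $1,521.96/yr
City property tax: $433.68/yr
County property tax: $3,410.40 × 4 = $13,641.60/yr
Yearly total = $4,093.32 + $1,521.96 + $433.68 + $13,641.60 = $19,690.56
Monthly escrow = $19,690.56 / 12 = $1,640.88

$1,640.88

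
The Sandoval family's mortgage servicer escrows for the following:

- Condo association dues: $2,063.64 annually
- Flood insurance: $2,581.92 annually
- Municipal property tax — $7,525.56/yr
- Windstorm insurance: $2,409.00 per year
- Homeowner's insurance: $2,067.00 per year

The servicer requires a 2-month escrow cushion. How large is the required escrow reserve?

$2,774.52

Condo association dues = $2,063.64/yr
Flood insurance = $2,581.92/yr
Municipal property tax = $7,525.56/yr
Windstorm insurance = $2,409.00/yr
Homeowner's insurance = $2,067.00/yr
Total per year = $16,647.12
Monthly escrow = $16,647.12 ÷ 12 = $1,387.26
Reserve = 2 × $1,387.26 = $2,774.52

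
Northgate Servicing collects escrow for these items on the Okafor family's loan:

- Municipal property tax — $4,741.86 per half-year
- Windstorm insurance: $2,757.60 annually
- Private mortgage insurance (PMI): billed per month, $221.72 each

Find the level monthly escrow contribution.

$1,241.83

Municipal property tax = $4,741.86 × 2 = $9,483.72
Windstorm insurance = $2,757.60
Private mortgage insurance (PMI) = $221.72 × 12 = $2,660.64
Total per year = $14,901.96
Base monthly escrow = $14,901.96 / 12 = $1,241.83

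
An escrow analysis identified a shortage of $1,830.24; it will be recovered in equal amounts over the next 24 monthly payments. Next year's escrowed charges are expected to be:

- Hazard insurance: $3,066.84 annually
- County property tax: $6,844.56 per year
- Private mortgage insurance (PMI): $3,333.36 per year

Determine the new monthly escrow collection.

$1,179.99

Hazard insurance — $3,066.84 annually
County property tax — $6,844.56 annually
Private mortgage insurance (PMI) — $3,333.36 annually
Combined annual = $3,066.84 + $6,844.56 + $3,333.36 = $13,244.76
Monthly escrow = $13,244.76 ÷ 12 = $1,103.73
Monthly shortage recovery: $1,830.24 ÷ 24 = $76.26
Adjusted monthly = $1,103.73 + $76.26 = $1,179.99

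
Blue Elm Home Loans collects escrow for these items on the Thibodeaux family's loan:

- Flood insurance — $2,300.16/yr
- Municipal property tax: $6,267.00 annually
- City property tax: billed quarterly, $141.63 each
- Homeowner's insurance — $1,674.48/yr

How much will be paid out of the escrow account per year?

Flood insurance — $2,300.16 annually
Municipal property tax — $6,267.00 annually
City property tax — $141.63 × 4 = $566.52 annually
Homeowner's insurance — $1,674.48 annually
Total annual escrow = $2,300.16 + $6,267.00 + $566.52 + $1,674.48 = $10,808.16

$10,808.16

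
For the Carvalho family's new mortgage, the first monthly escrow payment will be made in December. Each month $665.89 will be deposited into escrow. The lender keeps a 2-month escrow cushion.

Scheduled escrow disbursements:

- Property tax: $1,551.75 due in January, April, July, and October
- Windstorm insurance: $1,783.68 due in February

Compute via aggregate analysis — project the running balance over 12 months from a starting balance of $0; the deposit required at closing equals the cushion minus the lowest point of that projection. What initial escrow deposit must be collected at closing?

$2,889.51

Cushion = 2 × $665.89 = $1,331.78
Trial balance (start $0, +$665.89 each month, − disbursements):
  Dec: +$665.89 → $665.89
  Jan: +$665.89 − $1,551.75 → -$219.97
  Feb: +$665.89 − $1,783.68 → -$1,337.76
  Mar: +$665.89 → -$671.87
  Apr: +$665.89 − $1,551.75 → -$1,557.73
  May: +$665.89 → -$891.84
  Jun: +$665.89 → -$225.95
  Jul: +$665.89 − $1,551.75 → -$1,111.81
  Aug: +$665.89 → -$445.92
  Sep: +$665.89 → $219.97
  Oct: +$665.89 − $1,551.75 → -$665.89
  Nov: +$665.89 → $0.00
Lowest trial balance = -$1,557.73 (Apr)
Initial deposit = cushion − low point = $1,331.78 − (-$1,557.73) = $2,889.51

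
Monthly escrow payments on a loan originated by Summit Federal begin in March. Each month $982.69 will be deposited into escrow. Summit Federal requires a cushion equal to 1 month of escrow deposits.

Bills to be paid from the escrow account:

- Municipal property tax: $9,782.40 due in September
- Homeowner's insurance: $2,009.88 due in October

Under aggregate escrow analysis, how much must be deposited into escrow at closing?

Cushion = 1 × $982.69 = $982.69
Trial balance (start $0, +$982.69 each month, − disbursements):
  Mar: +$982.69 → $982.69
  Apr: +$982.69 → $1,965.38
  May: +$982.69 → $2,948.07
  Jun: +$982.69 → $3,930.76
  Jul: +$982.69 → $4,913.45
  Aug: +$982.69 → $5,896.14
  Sep: +$982.69 − $9,782.40 → -$2,903.57
  Oct: +$982.69 − $2,009.88 → -$3,930.76
  Nov: +$982.69 → -$2,948.07
  Dec: +$982.69 → -$1,965.38
  Jan: +$982.69 → -$982.69
  Feb: +$982.69 → $0.00
Lowest trial balance = -$3,930.76 (Oct)
Initial deposit = cushion − low point = $982.69 − (-$3,930.76) = $4,913.45

$4,913.45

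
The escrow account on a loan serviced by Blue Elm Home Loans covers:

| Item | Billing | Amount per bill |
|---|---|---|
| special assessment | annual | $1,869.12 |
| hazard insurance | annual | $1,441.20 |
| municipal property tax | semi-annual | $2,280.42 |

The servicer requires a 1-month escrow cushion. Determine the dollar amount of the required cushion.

$655.93

Special assessment = $1,869.12
Hazard insurance = $1,441.20
Municipal property tax = $2,280.42 × 2 = $4,560.84
Total per year = $7,871.16
Base monthly escrow = $7,871.16 ÷ 12 = $655.93
Reserve = 1 × $655.93 = $655.93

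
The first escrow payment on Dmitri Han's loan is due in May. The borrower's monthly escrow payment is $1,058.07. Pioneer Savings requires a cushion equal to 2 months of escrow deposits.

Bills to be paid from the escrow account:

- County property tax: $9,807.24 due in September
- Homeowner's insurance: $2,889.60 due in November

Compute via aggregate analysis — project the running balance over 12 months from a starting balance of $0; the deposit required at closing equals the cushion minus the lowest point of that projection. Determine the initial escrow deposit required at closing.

$7,406.49

Cushion = 2 × $1,058.07 = $2,116.14
Trial balance (start $0, +$1,058.07 each month, − disbursements):
  May: +$1,058.07 → $1,058.07
  Jun: +$1,058.07 → $2,116.14
  Jul: +$1,058.07 → $3,174.21
  Aug: +$1,058.07 → $4,232.28
  Sep: +$1,058.07 − $9,807.24 → -$4,516.89
  Oct: +$1,058.07 → -$3,458.82
  Nov: +$1,058.07 − $2,889.60 → -$5,290.35
  Dec: +$1,058.07 → -$4,232.28
  Jan: +$1,058.07 → -$3,174.21
  Feb: +$1,058.07 → -$2,116.14
  Mar: +$1,058.07 → -$1,058.07
  Apr: +$1,058.07 → $0.00
Lowest trial balance = -$5,290.35 (Nov)
Initial deposit = cushion − low point = $2,116.14 − (-$5,290.35) = $7,406.49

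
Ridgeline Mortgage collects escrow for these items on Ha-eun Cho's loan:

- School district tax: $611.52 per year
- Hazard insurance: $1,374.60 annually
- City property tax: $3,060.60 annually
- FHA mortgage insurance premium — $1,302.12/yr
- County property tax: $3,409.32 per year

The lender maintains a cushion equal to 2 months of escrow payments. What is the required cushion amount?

School district tax: $611.52 per year
Hazard insurance: $1,374.60 per year
City property tax: $3,060.60 per year
FHA mortgage insurance premium: $1,302.12 per year
County property tax: $3,409.32 per year
Total per year = $611.52 + $1,374.60 + $3,060.60 + $1,302.12 + $3,409.32 = $9,758.16
Base monthly escrow = $9,758.16 / 12 = $813.18
Cushion = 2 × $813.18 = $1,626.36

$1,626.36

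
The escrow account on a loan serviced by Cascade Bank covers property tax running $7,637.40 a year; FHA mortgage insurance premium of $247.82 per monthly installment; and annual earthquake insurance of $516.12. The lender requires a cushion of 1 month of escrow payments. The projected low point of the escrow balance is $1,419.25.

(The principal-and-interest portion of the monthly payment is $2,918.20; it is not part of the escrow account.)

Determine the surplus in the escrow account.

Property tax: $7,637.40/yr
FHA mortgage insurance premium: $247.82 × 12 = $2,973.84/yr
Earthquake insurance: $516.12/yr
Annual escrow total = $11,127.36
Monthly escrow = $11,127.36 / 12 = $927.28
Required reserve = 1 × $927.28 = $927.28
Surplus = $1,419.25 − $927.28 = $491.97

$491.97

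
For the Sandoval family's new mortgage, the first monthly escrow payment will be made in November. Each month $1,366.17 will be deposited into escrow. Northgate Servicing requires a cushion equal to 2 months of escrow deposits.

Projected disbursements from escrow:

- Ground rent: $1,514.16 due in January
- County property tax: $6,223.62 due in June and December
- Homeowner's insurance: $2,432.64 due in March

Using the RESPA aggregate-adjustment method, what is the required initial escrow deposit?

$8,197.02

Cushion = 2 × $1,366.17 = $2,732.34
Trial balance (start $0, +$1,366.17 each month, − disbursements):
  Nov: +$1,366.17 → $1,366.17
  Dec: +$1,366.17 − $6,223.62 → -$3,491.28
  Jan: +$1,366.17 − $1,514.16 → -$3,639.27
  Feb: +$1,366.17 → -$2,273.10
  Mar: +$1,366.17 − $2,432.64 → -$3,339.57
  Apr: +$1,366.17 → -$1,973.40
  May: +$1,366.17 → -$607.23
  Jun: +$1,366.17 − $6,223.62 → -$5,464.68
  Jul: +$1,366.17 → -$4,098.51
  Aug: +$1,366.17 → -$2,732.34
  Sep: +$1,366.17 → -$1,366.17
  Oct: +$1,366.17 → $0.00
Lowest trial balance = -$5,464.68 (Jun)
Initial deposit = cushion − low point = $2,732.34 − (-$5,464.68) = $8,197.02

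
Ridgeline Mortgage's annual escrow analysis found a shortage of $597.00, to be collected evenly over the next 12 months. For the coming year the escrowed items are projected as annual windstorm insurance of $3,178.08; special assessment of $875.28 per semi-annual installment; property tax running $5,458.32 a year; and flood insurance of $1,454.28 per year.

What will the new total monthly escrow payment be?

Windstorm insurance: $3,178.08
Special assessment: $875.28 × 2 = $1,750.56
Property tax: $5,458.32
Flood insurance: $1,454.28
Annual escrow total = $3,178.08 + $1,750.56 + $5,458.32 + $1,454.28 = $11,841.24
Monthly = $11,841.24 ÷ 12 = $986.77
Shortage spread = $597.00 ÷ 12 = $49.75/mo
Adjusted monthly = $986.77 + $49.75 = $1,036.52

$1,036.52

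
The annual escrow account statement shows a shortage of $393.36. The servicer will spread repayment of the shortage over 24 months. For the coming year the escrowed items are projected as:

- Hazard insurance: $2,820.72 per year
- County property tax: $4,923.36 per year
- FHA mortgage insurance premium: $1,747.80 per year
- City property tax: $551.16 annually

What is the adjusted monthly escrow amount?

Hazard insurance: $2,820.72 per year
County property tax: $4,923.36 per year
FHA mortgage insurance premium: $1,747.80 per year
City property tax: $551.16 per year
Total per year = $2,820.72 + $4,923.36 + $1,747.80 + $551.16 = $10,043.04
Monthly = $10,043.04 ÷ 12 = $836.92
Monthly shortage recovery: $393.36 / 24 = $16.39
Adjusted monthly = $836.92 + $16.39 = $853.31

$853.31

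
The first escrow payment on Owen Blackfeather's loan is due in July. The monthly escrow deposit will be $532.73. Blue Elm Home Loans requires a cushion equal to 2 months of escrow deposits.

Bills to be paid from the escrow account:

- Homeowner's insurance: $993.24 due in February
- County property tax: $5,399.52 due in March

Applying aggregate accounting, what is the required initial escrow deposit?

Cushion = 2 × $532.73 = $1,065.46
Trial balance (start $0, +$532.73 each month, − disbursements):
  Jul: +$532.73 → $532.73
  Aug: +$532.73 → $1,065.46
  Sep: +$532.73 → $1,598.19
  Oct: +$532.73 → $2,130.92
  Nov: +$532.73 → $2,663.65
  Dec: +$532.73 → $3,196.38
  Jan: +$532.73 → $3,729.11
  Feb: +$532.73 − $993.24 → $3,268.60
  Mar: +$532.73 − $5,399.52 → -$1,598.19
  Apr: +$532.73 → -$1,065.46
  May: +$532.73 → -$532.73
  Jun: +$532.73 → $0.00
Lowest trial balance = -$1,598.19 (Mar)
Initial deposit = cushion − low point = $1,065.46 − (-$1,598.19) = $2,663.65

$2,663.65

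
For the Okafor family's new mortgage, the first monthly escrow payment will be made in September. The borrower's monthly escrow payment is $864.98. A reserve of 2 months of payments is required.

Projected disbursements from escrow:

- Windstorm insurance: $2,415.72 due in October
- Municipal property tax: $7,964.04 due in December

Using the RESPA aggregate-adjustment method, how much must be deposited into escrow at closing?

Cushion = 2 × $864.98 = $1,729.96
Trial balance (start $0, +$864.98 each month, − disbursements):
  Sep: +$864.98 → $864.98
  Oct: +$864.98 − $2,415.72 → -$685.76
  Nov: +$864.98 → $179.22
  Dec: +$864.98 − $7,964.04 → -$6,919.84
  Jan: +$864.98 → -$6,054.86
  Feb: +$864.98 → -$5,189.88
  Mar: +$864.98 → -$4,324.90
  Apr: +$864.98 → -$3,459.92
  May: +$864.98 → -$2,594.94
  Jun: +$864.98 → -$1,729.96
  Jul: +$864.98 → -$864.98
  Aug: +$864.98 → $0.00
Lowest trial balance = -$6,919.84 (Dec)
Initial deposit = cushion − low point = $1,729.96 − (-$6,919.84) = $8,649.80

$8,649.80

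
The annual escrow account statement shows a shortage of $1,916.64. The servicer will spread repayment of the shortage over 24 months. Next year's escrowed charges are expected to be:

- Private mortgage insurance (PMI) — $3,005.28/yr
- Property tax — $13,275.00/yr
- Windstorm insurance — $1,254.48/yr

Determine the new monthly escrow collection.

$1,541.09

Private mortgage insurance (PMI) — $3,005.28/yr
Property tax — $13,275.00/yr
Windstorm insurance — $1,254.48/yr
Yearly total = $3,005.28 + $13,275.00 + $1,254.48 = $17,534.76
Monthly = $17,534.76 ÷ 12 = $1,461.23
Shortage spread = $1,916.64 ÷ 24 = $79.86/mo
Adjusted monthly = $1,461.23 + $79.86 = $1,541.09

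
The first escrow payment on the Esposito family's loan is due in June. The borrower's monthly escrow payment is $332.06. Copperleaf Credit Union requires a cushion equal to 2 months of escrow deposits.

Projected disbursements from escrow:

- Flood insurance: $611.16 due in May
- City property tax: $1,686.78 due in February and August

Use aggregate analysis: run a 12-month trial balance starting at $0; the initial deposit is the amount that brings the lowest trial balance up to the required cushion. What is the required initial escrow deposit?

Cushion = 2 × $332.06 = $664.12
Trial balance (start $0, +$332.06 each month, − disbursements):
  Jun: +$332.06 → $332.06
  Jul: +$332.06 → $664.12
  Aug: +$332.06 − $1,686.78 → -$690.60
  Sep: +$332.06 → -$358.54
  Oct: +$332.06 → -$26.48
  Nov: +$332.06 → $305.58
  Dec: +$332.06 → $637.64
  Jan: +$332.06 → $969.70
  Feb: +$332.06 − $1,686.78 → -$385.02
  Mar: +$332.06 → -$52.96
  Apr: +$332.06 → $279.10
  May: +$332.06 − $611.16 → $0.00
Lowest trial balance = -$690.60 (Aug)
Initial deposit = cushion − low point = $664.12 − (-$690.60) = $1,354.72

$1,354.72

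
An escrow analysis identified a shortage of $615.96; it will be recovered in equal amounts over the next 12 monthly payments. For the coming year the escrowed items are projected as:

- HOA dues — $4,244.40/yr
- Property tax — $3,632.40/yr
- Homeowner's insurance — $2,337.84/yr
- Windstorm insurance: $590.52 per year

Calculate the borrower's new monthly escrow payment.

$951.76

HOA dues: $4,244.40/yr
Property tax: $3,632.40/yr
Homeowner's insurance: $2,337.84/yr
Windstorm insurance: $590.52/yr
Combined annual = $4,244.40 + $3,632.40 + $2,337.84 + $590.52 = $10,805.16
Monthly escrow = $10,805.16 ÷ 12 = $900.43
Shortage per month = $615.96 / 12 = $51.33
New monthly escrow = $900.43 + $51.33 = $951.76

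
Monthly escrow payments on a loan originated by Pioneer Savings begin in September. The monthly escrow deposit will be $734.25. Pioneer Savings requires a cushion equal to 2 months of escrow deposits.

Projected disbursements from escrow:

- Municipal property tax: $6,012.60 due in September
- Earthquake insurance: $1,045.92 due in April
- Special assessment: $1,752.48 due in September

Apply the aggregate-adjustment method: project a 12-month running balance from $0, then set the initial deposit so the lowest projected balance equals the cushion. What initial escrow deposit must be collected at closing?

$8,499.33

Cushion = 2 × $734.25 = $1,468.50
Trial balance (start $0, +$734.25 each month, − disbursements):
  Sep: +$734.25 − $7,765.08 → -$7,030.83
  Oct: +$734.25 → -$6,296.58
  Nov: +$734.25 → -$5,562.33
  Dec: +$734.25 → -$4,828.08
  Jan: +$734.25 → -$4,093.83
  Feb: +$734.25 → -$3,359.58
  Mar: +$734.25 → -$2,625.33
  Apr: +$734.25 − $1,045.92 → -$2,937.00
  May: +$734.25 → -$2,202.75
  Jun: +$734.25 → -$1,468.50
  Jul: +$734.25 → -$734.25
  Aug: +$734.25 → $0.00
Lowest trial balance = -$7,030.83 (Sep)
Initial deposit = cushion − low point = $1,468.50 − (-$7,030.83) = $8,499.33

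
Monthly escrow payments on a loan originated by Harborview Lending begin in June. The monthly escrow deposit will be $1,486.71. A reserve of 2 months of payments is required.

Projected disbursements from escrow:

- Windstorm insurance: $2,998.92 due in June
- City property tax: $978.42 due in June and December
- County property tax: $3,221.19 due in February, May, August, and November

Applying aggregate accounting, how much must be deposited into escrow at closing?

$5,711.82

Cushion = 2 × $1,486.71 = $2,973.42
Trial balance (start $0, +$1,486.71 each month, − disbursements):
  Jun: +$1,486.71 − $3,977.34 → -$2,490.63
  Jul: +$1,486.71 → -$1,003.92
  Aug: +$1,486.71 − $3,221.19 → -$2,738.40
  Sep: +$1,486.71 → -$1,251.69
  Oct: +$1,486.71 → $235.02
  Nov: +$1,486.71 − $3,221.19 → -$1,499.46
  Dec: +$1,486.71 − $978.42 → -$991.17
  Jan: +$1,486.71 → $495.54
  Feb: +$1,486.71 − $3,221.19 → -$1,238.94
  Mar: +$1,486.71 → $247.77
  Apr: +$1,486.71 → $1,734.48
  May: +$1,486.71 − $3,221.19 → $0.00
Lowest trial balance = -$2,738.40 (Aug)
Initial deposit = cushion − low point = $2,973.42 − (-$2,738.40) = $5,711.82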